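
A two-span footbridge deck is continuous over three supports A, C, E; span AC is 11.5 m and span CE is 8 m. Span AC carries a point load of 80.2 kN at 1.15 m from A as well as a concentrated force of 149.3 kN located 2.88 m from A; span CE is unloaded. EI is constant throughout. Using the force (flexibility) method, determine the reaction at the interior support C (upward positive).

Insert a hinge at C; M_C is the redundant, and each span becomes simply supported.
Rotations at C on the released spans (each span's end-slope, ×1/EI):
  span AC: point load 80.2 at a = 1.15: Pab(L + a)/(6LEI) = 175/EI
  span AC: point load 149.3 at a = 2.88: Pab(L + a)/(6LEI) = 772.4/EI
  relative rotation θ_0 = (947.5 + 0)/EI = 947.5/EI
A unit hogging moment at C produces rotation L₁/(3EI) + L₂/(3EI) = 6.5/EI.
Compatibility: M_C·(L₁+L₂)/(3EI) = θ_0, giving M_C = 145.8 kN·m (hogging).
Span AC, ΣM about A with M_C applied at C: R_C^{AC}·11.5 = 522.2 + 145.8, so R_C^{AC} = 58.08 kN and R_A = 229.5 − 58.08 = 171.4 kN.
Span CE, ΣM about E: R_C^{CE}·8 = 0 + 145.8, so R_C^{CE} = 18.22 kN and R_E = 0 − 18.22 = -18.22 kN.
R_C = 58.08 + 18.22 = 76.31 kN.

R_C = 76.31 kN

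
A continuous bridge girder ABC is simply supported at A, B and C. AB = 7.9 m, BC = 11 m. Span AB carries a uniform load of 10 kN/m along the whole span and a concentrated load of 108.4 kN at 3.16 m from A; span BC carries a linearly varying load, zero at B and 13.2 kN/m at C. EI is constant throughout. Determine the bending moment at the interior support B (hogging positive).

M_B = 147 kN·m

Take M_B as the redundant. Released structure: two simple spans AB and BC with a hinge at B.
End slopes at the hinge B, treating each span as simply supported:
  span AB: UDL 10: wL³/(24EI) = 205.4/EI
  span AB: point load 108.4 at a = 3.16: Pab(L + a)/(6LEI) = 378.9/EI
  span BC: triangular load, peak 13.2: 7w₀L³/(360EI) = 341.6/EI
  relative rotation θ_0 = (584.3 + 341.6)/EI = 925.9/EI
A unit hogging moment at B produces rotation L₁/(3EI) + L₂/(3EI) = 6.3/EI.
Slope continuity at B: θ_0 = M_B·6.3/EI, so M_B = 925.9/6.3 = 147 kN·m (hogging).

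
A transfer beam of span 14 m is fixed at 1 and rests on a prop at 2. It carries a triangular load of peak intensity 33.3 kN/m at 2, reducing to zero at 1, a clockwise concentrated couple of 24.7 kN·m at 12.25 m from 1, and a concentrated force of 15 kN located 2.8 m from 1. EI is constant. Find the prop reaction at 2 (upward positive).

Remove the prop at 2; the released (primary) structure is a cantilever built in at 1.
Free-end deflection of the primary structure under the applied loading (downward +):
  triangular load, peak 33.3 at the free end: 11w₀L⁴/(120EI) = 117265/EI
  clockwise couple 24.7 at a = 12.25: M₀a(2L − a)/(2EI) = 2383/EI
  point load 15 at a = 2.8: Pa²(3L − a)/(6EI) = 768.3/EI
  δ_0 = 120416/EI
Tip deflection under a unit load at 2: L³/(3EI) = 914.7/EI.
Compatibility at 2: δ_0 − R_2·δ_{22} = 0, so R_2 = 120416/914.7 = 131.7 kN.

R_2 = 131.7 kN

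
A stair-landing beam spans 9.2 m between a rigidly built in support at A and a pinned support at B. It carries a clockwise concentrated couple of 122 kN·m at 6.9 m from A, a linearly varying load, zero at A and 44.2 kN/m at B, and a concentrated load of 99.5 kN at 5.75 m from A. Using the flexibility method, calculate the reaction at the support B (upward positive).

R_B = 176.6 kN

Release the roller at B. Primary structure: cantilever fixed at A.
Free-end deflection of the primary structure under the applied loading (downward +):
  clockwise couple 122 at a = 6.9: M₀a(2L − a)/(2EI) = 4840/EI
  triangular load, peak 44.2 at the free end: 11w₀L⁴/(120EI) = 29026/EI
  point load 99.5 at a = 5.75: Pa²(3L − a)/(6EI) = 11980/EI
  δ_0 = 45846/EI
Flexibility coefficient — unit upward force at B: δ_{BB} = L³/(3EI) = 259.6/EI.
The prop prevents deflection at B: R_B = δ_0/δ_{BB} = 45846/259.6 = 176.6 kN.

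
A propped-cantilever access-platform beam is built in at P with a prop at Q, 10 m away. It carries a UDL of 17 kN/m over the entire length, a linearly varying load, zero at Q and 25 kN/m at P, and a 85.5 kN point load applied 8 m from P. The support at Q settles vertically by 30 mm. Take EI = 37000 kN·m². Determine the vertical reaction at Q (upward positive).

Take the reaction at Q as the redundant and release it; the primary structure is a cantilever fixed at P.
Deflection at Q on the released cantilever, summing each load's contribution:
  UDL 17: wL⁴/(8EI) = 21250/EI
  triangular load, peak 25 at the fixed end: w₀L⁴/(30EI) = 8333/EI
  point load 85.5 at a = 8: Pa²(3L − a)/(6EI) = 20064/EI
  δ_0 = 49647/EI
Flexibility coefficient — unit upward force at Q: δ_{QQ} = L³/(3EI) = 333.3/EI.
With EI = 37000 kN·m²: δ_0 = 1.3418 m and δ_{QQ} = 0.009009 m/kN.
Compatibility — the beam at Q must follow the support down by 0.03 m: δ_0 − R_Q·δ_{QQ} = 0.03, so R_Q = (1.3418 − 0.03)/0.009009 = 145.6 kN.

R_Q = 145.6 kN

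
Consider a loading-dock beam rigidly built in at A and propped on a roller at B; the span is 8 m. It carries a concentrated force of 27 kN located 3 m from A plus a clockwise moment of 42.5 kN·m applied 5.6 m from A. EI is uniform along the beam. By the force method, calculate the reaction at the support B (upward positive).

Remove the prop at B; the released (primary) structure is a cantilever built in at A.
Deflection at B on the released cantilever, summing each load's contribution:
  point load 27 at a = 3: Pa²(3L − a)/(6EI) = 850.5/EI
  clockwise couple 42.5 at a = 5.6: M₀a(2L − a)/(2EI) = 1238/EI
  δ_0 = 2088/EI
Tip deflection under a unit load at B: L³/(3EI) = 170.7/EI.
The prop prevents deflection at B: R_B = δ_0/δ_{BB} = 2088/170.7 = 12.23 kN.

R_B = 12.23 kN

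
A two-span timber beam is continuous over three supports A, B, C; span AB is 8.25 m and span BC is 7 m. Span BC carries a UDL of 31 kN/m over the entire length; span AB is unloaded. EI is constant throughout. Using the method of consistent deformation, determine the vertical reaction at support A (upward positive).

Insert a hinge at B; M_B is the redundant, and each span becomes simply supported.
End slopes at the hinge B, treating each span as simply supported:
  span BC: UDL 31: wL³/(24EI) = 443/EI
  relative rotation θ_0 = (0 + 443)/EI = 443/EI
A unit hogging moment at B produces rotation L₁/(3EI) + L₂/(3EI) = 5.083/EI.
Compatibility: M_B·(L₁+L₂)/(3EI) = θ_0, giving M_B = 87.16 kN·m (hogging).
Span AB, ΣM about A with M_B applied at B: R_B^{AB}·8.25 = 0 + 87.16, so R_B^{AB} = 10.56 kN and R_A = 0 − 10.56 = -10.56 kN.

R_A = -10.56 kN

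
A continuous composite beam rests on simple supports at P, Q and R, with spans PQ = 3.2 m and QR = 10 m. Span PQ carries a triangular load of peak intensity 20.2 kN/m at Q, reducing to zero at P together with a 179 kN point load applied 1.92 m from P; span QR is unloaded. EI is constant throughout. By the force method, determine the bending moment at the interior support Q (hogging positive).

M_Q = 30 kN·m

Insert a hinge at Q; M_Q is the redundant, and each span becomes simply supported.
Discontinuity in slope at Q on the released structure — sum the simple-span end rotations:
  span PQ: triangular load, peak 20.2: w₀L³/(45EI) = 14.71/EI
  span PQ: point load 179 at a = 1.92: Pab(L + a)/(6LEI) = 117.3/EI
  relative rotation θ_0 = (132 + 0)/EI = 132/EI
A unit hogging moment at Q produces rotation L₁/(3EI) + L₂/(3EI) = 4.4/EI.
Compatibility: M_Q·(L₁+L₂)/(3EI) = θ_0, giving M_Q = 30 kN·m (hogging).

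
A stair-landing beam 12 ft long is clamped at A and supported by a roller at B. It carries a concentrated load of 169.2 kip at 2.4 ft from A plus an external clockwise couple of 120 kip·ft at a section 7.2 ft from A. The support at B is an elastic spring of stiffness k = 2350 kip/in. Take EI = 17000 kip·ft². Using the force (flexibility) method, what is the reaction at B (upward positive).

Choose R_B as the redundant. The primary structure is the cantilever fixed at A.
Free-end deflection of the primary structure under the applied loading (downward +):
  point load 169.2 at a = 2.4: Pa²(3L − a)/(6EI) = 5458/EI
  clockwise couple 120 at a = 7.2: M₀a(2L − a)/(2EI) = 7258/EI
  δ_0 = 12715/EI
Tip deflection under a unit load at B: L³/(3EI) = 576/EI.
With EI = 17000 kip·ft²: δ_0 = 0.74796 ft and δ_{BB} = 0.033882 ft/kip.
Compatibility — the spring shortens by R_B/k under the reaction it provides: δ_0 − R_B·δ_{BB} = R_B/k. With 1/k = 1/(2350×12) ft/kip = 0.000035 ft/kip, R_B = δ_0 / (δ_{BB} + 1/k) = 0.74796 / (0.033882 + 0.000035) = 22.05 kip.

R_B = 22.05 kip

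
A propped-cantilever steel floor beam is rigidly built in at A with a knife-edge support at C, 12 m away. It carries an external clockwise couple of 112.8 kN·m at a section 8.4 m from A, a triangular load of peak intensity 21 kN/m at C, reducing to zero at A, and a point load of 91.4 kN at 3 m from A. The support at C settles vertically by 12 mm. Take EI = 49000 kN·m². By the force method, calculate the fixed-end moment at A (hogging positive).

Choose R_C as the redundant. The primary structure is the cantilever fixed at A.
Deflection at C on the released cantilever, summing each load's contribution:
  clockwise couple 112.8 at a = 8.4: M₀a(2L − a)/(2EI) = 7391/EI
  triangular load, peak 21 at the free end: 11w₀L⁴/(120EI) = 39917/EI
  point load 91.4 at a = 3: Pa²(3L − a)/(6EI) = 4524/EI
  δ_0 = 51832/EI
Flexibility coefficient — unit upward force at C: δ_{CC} = L³/(3EI) = 576/EI.
With EI = 49000 kN·m²: δ_0 = 1.0578 m and δ_{CC} = 0.011755 m/kN.
Compatibility — the beam at C must follow the support down by 0.012 m: δ_0 − R_C·δ_{CC} = 0.012, so R_C = (1.0578 − 0.012)/0.011755 = 88.96 kN.
Moment equilibrium about A: M_A = Σ(load moments about A) − R_C·L = 1395 − 88.96×12 = 327.4 kN·m.

M_A = 327.4 kN·m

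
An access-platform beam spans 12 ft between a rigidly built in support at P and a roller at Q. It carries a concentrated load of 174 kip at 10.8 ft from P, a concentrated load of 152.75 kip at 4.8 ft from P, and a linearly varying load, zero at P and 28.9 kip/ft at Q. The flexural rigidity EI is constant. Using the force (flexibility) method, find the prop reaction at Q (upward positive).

R_Q = 275.1 kip

Release the roller at Q. Primary structure: cantilever fixed at P.
Primary-structure tip deflection at Q by superposition:
  point load 174 at a = 10.8: Pa²(3L − a)/(6EI) = 85241/EI
  point load 152.75 at a = 4.8: Pa²(3L − a)/(6EI) = 18301/EI
  triangular load, peak 28.9 at the free end: 11w₀L⁴/(120EI) = 54933/EI
  δ_0 = 158474/EI
Tip deflection under a unit load at Q: L³/(3EI) = 576/EI.
Compatibility at Q: δ_0 − R_Q·δ_{QQ} = 0, so R_Q = 158474/576 = 275.1 kip.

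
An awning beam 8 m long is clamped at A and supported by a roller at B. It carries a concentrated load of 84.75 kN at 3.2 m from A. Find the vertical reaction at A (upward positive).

R_A = 67.12 kN

Choose R_B as the redundant. The primary structure is the cantilever fixed at A.
Free-end deflection of the primary structure under the applied loading (downward +):
  point load 84.75 at a = 3.2: Pa²(3L − a)/(6EI) = 3009/EI
Flexibility coefficient — unit upward force at B: δ_{BB} = L³/(3EI) = 170.7/EI.
The prop prevents deflection at B: R_B = δ_0/δ_{BB} = 3009/170.7 = 17.63 kN.
Vertical equilibrium: R_A = ΣP − R_B = 84.75 − 17.63 = 67.12 kN.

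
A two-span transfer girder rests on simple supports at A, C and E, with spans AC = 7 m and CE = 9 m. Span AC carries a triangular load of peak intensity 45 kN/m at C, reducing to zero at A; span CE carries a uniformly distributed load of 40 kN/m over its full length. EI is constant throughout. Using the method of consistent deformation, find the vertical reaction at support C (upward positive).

Release continuity at C by inserting a hinge; the redundant is the internal moment M_C. The primary structure is two simply-supported spans AC and CE.
Discontinuity in slope at C on the released structure — sum the simple-span end rotations:
  span AC: triangular load, peak 45: w₀L³/(45EI) = 343/EI
  span CE: UDL 40: wL³/(24EI) = 1215/EI
  relative rotation θ_0 = (343 + 1215)/EI = 1558/EI
A unit hogging moment at C produces rotation L₁/(3EI) + L₂/(3EI) = 5.333/EI.
Slope continuity at C: θ_0 = M_C·5.333/EI, so M_C = 1558/5.333 = 292.1 kN·m (hogging).
Span AC, ΣM about A with M_C applied at C: R_C^{AC}·7 = 735 + 292.1, so R_C^{AC} = 146.7 kN and R_A = 157.5 − 146.7 = 10.77 kN.
Span CE, ΣM about E: R_C^{CE}·9 = 1620 + 292.1, so R_C^{CE} = 212.5 kN and R_E = 360 − 212.5 = 147.5 kN.
R_C = 146.7 + 212.5 = 359.2 kN.

R_C = 359.2 kN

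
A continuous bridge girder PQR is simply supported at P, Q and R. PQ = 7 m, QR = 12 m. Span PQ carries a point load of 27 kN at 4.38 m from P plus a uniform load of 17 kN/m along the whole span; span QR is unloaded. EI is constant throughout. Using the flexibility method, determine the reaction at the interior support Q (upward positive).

R_Q = 88.07 kN

Take M_Q as the redundant. Released structure: two simple spans PQ and QR with a hinge at Q.
End slopes at the hinge Q, treating each span as simply supported:
  span PQ: point load 27 at a = 4.38: Pab(L + a)/(6LEI) = 83.95/EI
  span PQ: UDL 17: wL³/(24EI) = 243/EI
  relative rotation θ_0 = (326.9 + 0)/EI = 326.9/EI
A unit hogging moment at Q produces rotation L₁/(3EI) + L₂/(3EI) = 6.333/EI.
Compatibility: M_Q·(L₁+L₂)/(3EI) = θ_0, giving M_Q = 51.62 kN·m (hogging).
Span PQ, ΣM about P with M_Q applied at Q: R_Q^{PQ}·7 = 534.8 + 51.62, so R_Q^{PQ} = 83.77 kN and R_P = 146 − 83.77 = 62.23 kN.
Span QR, ΣM about R: R_Q^{QR}·12 = 0 + 51.62, so R_Q^{QR} = 4.301 kN and R_R = 0 − 4.301 = -4.301 kN.
R_Q = 83.77 + 4.301 = 88.07 kN.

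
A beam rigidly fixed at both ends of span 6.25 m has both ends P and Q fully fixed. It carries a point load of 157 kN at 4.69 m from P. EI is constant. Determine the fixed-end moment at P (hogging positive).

M_P = 45.87 kN·m

Release both end moments; the primary structure is a simply-supported span PQ with redundants M_P and M_Q.
Simple-span end rotations at P and Q under the given loads:
  at P: point load 157 at a = 4.69: Pab(L + b)/(6LEI) = 239.2/EI
  at Q: point load 157 at a = 4.69: Pab(L + a)/(6LEI) = 335.1/EI
  θ_P0 = 239.2/EI,  θ_Q0 = 335.1/EI
Flexibility coefficients: a unit moment at one end gives L/(3EI) there and L/(6EI) at the far end, so f₁₁ = f₂₂ = 2.083/EI and f₁₂ = f₂₁ = 1.042/EI.
Compatibility — zero rotation at each built-in end:
  2.083 M_P + 1.042 M_Q = 239.2
  1.042 M_P + 2.083 M_Q = 335.1
Solving the pair gives M_P = 45.87 kN·m and M_Q = 137.9 kN·m (hogging).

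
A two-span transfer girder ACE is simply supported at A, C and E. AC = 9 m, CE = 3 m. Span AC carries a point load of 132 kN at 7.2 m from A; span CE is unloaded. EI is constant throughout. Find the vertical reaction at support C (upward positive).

R_C = 162.6 kN

Release continuity at C by inserting a hinge; the redundant is the internal moment M_C. The primary structure is two simply-supported spans AC and CE.
End slopes at the hinge C, treating each span as simply supported:
  span AC: point load 132 at a = 7.2: Pab(L + a)/(6LEI) = 513.2/EI
  relative rotation θ_0 = (513.2 + 0)/EI = 513.2/EI
A unit hogging moment at C produces rotation L₁/(3EI) + L₂/(3EI) = 4/EI.
Compatibility: M_C·(L₁+L₂)/(3EI) = θ_0, giving M_C = 128.3 kN·m (hogging).
Span AC, ΣM about A with M_C applied at C: R_C^{AC}·9 = 950.4 + 128.3, so R_C^{AC} = 119.9 kN and R_A = 132 − 119.9 = 12.14 kN.
Span CE, ΣM about E: R_C^{CE}·3 = 0 + 128.3, so R_C^{CE} = 42.77 kN and R_E = 0 − 42.77 = -42.77 kN.
R_C = 119.9 + 42.77 = 162.6 kN.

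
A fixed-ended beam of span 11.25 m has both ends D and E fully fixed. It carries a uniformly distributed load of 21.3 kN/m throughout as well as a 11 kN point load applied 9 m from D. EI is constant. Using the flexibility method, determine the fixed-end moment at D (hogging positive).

M_D = 228.6 kN·m

Take the two fixed-end moments M_D, M_E as redundants; the released structure is the simple span DE.
End rotations of the released simple span under the applied load (×1/EI):
  at D: UDL 21.3: wL³/(24EI) = 1264/EI
  at E: UDL 21.3: wL³/(24EI) = 1264/EI
  at D: point load 11 at a = 9: Pab(L + b)/(6LEI) = 44.55/EI
  at E: point load 11 at a = 9: Pab(L + a)/(6LEI) = 66.83/EI
  θ_D0 = 1308/EI,  θ_E0 = 1330/EI
Flexibility coefficients: a unit moment at one end gives L/(3EI) there and L/(6EI) at the far end, so f₁₁ = f₂₂ = 3.75/EI and f₁₂ = f₂₁ = 1.875/EI.
Compatibility — zero rotation at each built-in end:
  3.75 M_D + 1.875 M_E = 1308
  1.875 M_D + 3.75 M_E = 1330
Solving the pair gives M_D = 228.6 kN·m and M_E = 240.5 kN·m (hogging).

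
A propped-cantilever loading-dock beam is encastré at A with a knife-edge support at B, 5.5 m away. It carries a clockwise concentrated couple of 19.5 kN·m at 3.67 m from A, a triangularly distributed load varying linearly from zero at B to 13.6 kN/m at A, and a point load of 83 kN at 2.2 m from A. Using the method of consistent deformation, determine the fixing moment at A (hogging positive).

Choose R_B as the redundant. The primary structure is the cantilever fixed at A.
Free-end deflection of the primary structure under the applied loading (downward +):
  clockwise couple 19.5 at a = 3.67: M₀a(2L − a)/(2EI) = 262.3/EI
  triangular load, peak 13.6 at the fixed end: w₀L⁴/(30EI) = 414.8/EI
  point load 83 at a = 2.2: Pa²(3L − a)/(6EI) = 957.4/EI
  δ_0 = 1635/EI
Flexibility coefficient — unit upward force at B: δ_{BB} = L³/(3EI) = 55.46/EI.
Compatibility at B: δ_0 − R_B·δ_{BB} = 0, so R_B = 1635/55.46 = 29.47 kN.
Moment equilibrium about A: M_A = Σ(load moments about A) − R_B·L = 270.7 − 29.47×5.5 = 108.6 kN·m.

M_A = 108.6 kN·m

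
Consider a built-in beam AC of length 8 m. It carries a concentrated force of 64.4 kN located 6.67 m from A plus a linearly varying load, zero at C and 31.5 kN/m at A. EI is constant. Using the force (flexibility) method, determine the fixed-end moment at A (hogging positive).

M_A = 112.7 kN·m

Take the two fixed-end moments M_A, M_C as redundants; the released structure is the simple span AC.
On the primary (simply-supported) span, the end slopes from the loading are:
  at A: point load 64.4 at a = 6.67: Pab(L + b)/(6LEI) = 111/EI
  at C: point load 64.4 at a = 6.67: Pab(L + a)/(6LEI) = 174.6/EI
  at A: triangular load, peak 31.5: w₀L³/(45EI) = 358.4/EI
  at C: triangular load, peak 31.5: 7w₀L³/(360EI) = 313.6/EI
  θ_A0 = 469.4/EI,  θ_C0 = 488.2/EI
Flexibility coefficients: a unit moment at one end gives L/(3EI) there and L/(6EI) at the far end, so f₁₁ = f₂₂ = 2.667/EI and f₁₂ = f₂₁ = 1.333/EI.
Compatibility — zero rotation at each built-in end:
  2.667 M_A + 1.333 M_C = 469.4
  1.333 M_A + 2.667 M_C = 488.2
Solving the pair gives M_A = 112.7 kN·m and M_C = 126.7 kN·m (hogging).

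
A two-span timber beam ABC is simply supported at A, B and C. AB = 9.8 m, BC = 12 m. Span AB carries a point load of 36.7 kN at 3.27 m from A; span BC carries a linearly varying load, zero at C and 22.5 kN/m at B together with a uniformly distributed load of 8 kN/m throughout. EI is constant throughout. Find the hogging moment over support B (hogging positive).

Take M_B as the redundant. Released structure: two simple spans AB and BC with a hinge at B.
Rotations at B on the released spans (each span's end-slope, ×1/EI):
  span AB: point load 36.7 at a = 3.27: Pab(L + a)/(6LEI) = 174.2/EI
  span BC: triangular load, peak 22.5: w₀L³/(45EI) = 864/EI
  span BC: UDL 8: wL³/(24EI) = 576/EI
  relative rotation θ_0 = (174.2 + 1440)/EI = 1614/EI
A unit hogging moment at B produces rotation L₁/(3EI) + L₂/(3EI) = 7.267/EI.
Compatibility: M_B·(L₁+L₂)/(3EI) = θ_0, giving M_B = 222.1 kN·m (hogging).

M_B = 222.1 kN·m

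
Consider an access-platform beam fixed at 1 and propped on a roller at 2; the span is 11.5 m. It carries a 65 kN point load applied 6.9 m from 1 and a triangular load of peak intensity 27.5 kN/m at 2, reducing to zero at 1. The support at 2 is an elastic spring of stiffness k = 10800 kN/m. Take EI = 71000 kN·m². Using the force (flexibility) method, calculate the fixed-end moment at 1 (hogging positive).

Take the reaction at 2 as the redundant and release it; the primary structure is a cantilever fixed at 1.
Primary-structure tip deflection at 2 by superposition:
  point load 65 at a = 6.9: Pa²(3L − a)/(6EI) = 14235/EI
  triangular load, peak 27.5 at the free end: 11w₀L⁴/(120EI) = 44090/EI
  δ_0 = 58325/EI
Flexibility coefficient — unit upward force at 2: δ_{22} = L³/(3EI) = 507/EI.
With EI = 71000 kN·m²: δ_0 = 0.82148 m and δ_{22} = 0.00714 m/kN.
Compatibility — the spring shortens by R_2/k under the reaction it provides: δ_0 − R_2·δ_{22} = R_2/k. With 1/k = 0.000093 m/kN, R_2 = δ_0 / (δ_{22} + 1/k) = 0.82148 / (0.00714 + 0.000093) = 113.6 kN.
Moment equilibrium about 1: M_1 = Σ(load moments about 1) − R_2·L = 1661 − 113.6×11.5 = 354.7 kN·m.

M_1 = 354.7 kN·m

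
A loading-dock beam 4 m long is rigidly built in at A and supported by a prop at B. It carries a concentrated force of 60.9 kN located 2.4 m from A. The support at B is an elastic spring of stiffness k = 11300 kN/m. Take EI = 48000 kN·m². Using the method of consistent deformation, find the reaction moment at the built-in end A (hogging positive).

Take the reaction at B as the redundant and release it; the primary structure is a cantilever fixed at A.
Free-end deflection of the primary structure under the applied loading (downward +):
  point load 60.9 at a = 2.4: Pa²(3L − a)/(6EI) = 561.3/EI
Tip deflection under a unit load at B: L³/(3EI) = 21.33/EI.
With EI = 48000 kN·m²: δ_0 = 0.011693 m and δ_{BB} = 0.000444 m/kN.
Compatibility — the spring shortens by R_B/k under the reaction it provides: δ_0 − R_B·δ_{BB} = R_B/k. With 1/k = 0.000088 m/kN, R_B = δ_0 / (δ_{BB} + 1/k) = 0.011693 / (0.000444 + 0.000088) = 21.94 kN.
Moment equilibrium about A: M_A = Σ(load moments about A) − R_B·L = 146.2 − 21.94×4 = 58.4 kN·m.

M_A = 58.4 kN·m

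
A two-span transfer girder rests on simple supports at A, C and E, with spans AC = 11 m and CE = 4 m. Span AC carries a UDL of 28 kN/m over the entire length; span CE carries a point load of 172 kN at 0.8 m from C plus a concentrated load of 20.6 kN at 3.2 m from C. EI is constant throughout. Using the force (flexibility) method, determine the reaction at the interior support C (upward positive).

Release continuity at C by inserting a hinge; the redundant is the internal moment M_C. The primary structure is two simply-supported spans AC and CE.
End slopes at the hinge C, treating each span as simply supported:
  span AC: UDL 28: wL³/(24EI) = 1553/EI
  span CE: point load 172 at a = 0.8: Pab(L + b)/(6LEI) = 132.1/EI
  span CE: point load 20.6 at a = 3.2: Pab(L + b)/(6LEI) = 10.55/EI
  relative rotation θ_0 = (1553 + 142.6)/EI = 1695/EI
A unit hogging moment at C produces rotation L₁/(3EI) + L₂/(3EI) = 5/EI.
Slope continuity at C: θ_0 = M_C·5/EI, so M_C = 1695/5 = 339.1 kN·m (hogging).
Span AC, ΣM about A with M_C applied at C: R_C^{AC}·11 = 1694 + 339.1, so R_C^{AC} = 184.8 kN and R_A = 308 − 184.8 = 123.2 kN.
Span CE, ΣM about E: R_C^{CE}·4 = 566.9 + 339.1, so R_C^{CE} = 226.5 kN and R_E = 192.6 − 226.5 = -33.89 kN.
R_C = 184.8 + 226.5 = 411.3 kN.

R_C = 411.3 kN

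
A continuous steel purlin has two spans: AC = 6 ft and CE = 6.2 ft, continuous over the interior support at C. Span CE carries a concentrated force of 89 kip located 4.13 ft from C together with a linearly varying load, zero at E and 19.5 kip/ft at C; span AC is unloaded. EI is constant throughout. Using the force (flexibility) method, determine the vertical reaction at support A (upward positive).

R_A = -11.16 kip

Release continuity at C by inserting a hinge; the redundant is the internal moment M_C. The primary structure is two simply-supported spans AC and CE.
Rotations at C on the released spans (each span's end-slope, ×1/EI):
  span CE: point load 89 at a = 4.13: Pab(L + b)/(6LEI) = 169.2/EI
  span CE: triangular load, peak 19.5: w₀L³/(45EI) = 103.3/EI
  relative rotation θ_0 = (0 + 272.4)/EI = 272.4/EI
A unit hogging moment at C produces rotation L₁/(3EI) + L₂/(3EI) = 4.067/EI.
Slope continuity at C: θ_0 = M_C·4.067/EI, so M_C = 272.4/4.067 = 66.99 kip·ft (hogging).
Span AC, ΣM about A with M_C applied at C: R_C^{AC}·6 = 0 + 66.99, so R_C^{AC} = 11.16 kip and R_A = 0 − 11.16 = -11.16 kip.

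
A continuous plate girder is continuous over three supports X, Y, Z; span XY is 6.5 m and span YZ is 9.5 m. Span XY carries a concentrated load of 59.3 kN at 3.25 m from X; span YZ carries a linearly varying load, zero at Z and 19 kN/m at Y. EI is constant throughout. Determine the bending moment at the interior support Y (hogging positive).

Take M_Y as the redundant. Released structure: two simple spans XY and YZ with a hinge at Y.
Rotations at Y on the released spans (each span's end-slope, ×1/EI):
  span XY: point load 59.3 at a = 3.25: Pab(L + a)/(6LEI) = 156.6/EI
  span YZ: triangular load, peak 19: w₀L³/(45EI) = 362/EI
  relative rotation θ_0 = (156.6 + 362)/EI = 518.6/EI
A unit hogging moment at Y produces rotation L₁/(3EI) + L₂/(3EI) = 5.333/EI.
Compatibility: M_Y·(L₁+L₂)/(3EI) = θ_0, giving M_Y = 97.24 kN·m (hogging).

M_Y = 97.24 kN·m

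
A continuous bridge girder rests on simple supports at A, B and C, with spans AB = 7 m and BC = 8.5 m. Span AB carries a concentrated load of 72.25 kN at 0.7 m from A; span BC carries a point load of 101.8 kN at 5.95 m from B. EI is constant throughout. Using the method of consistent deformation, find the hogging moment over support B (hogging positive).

Insert a hinge at B; M_B is the redundant, and each span becomes simply supported.
Discontinuity in slope at B on the released structure — sum the simple-span end rotations:
  span AB: point load 72.25 at a = 0.7: Pab(L + a)/(6LEI) = 58.41/EI
  span BC: point load 101.8 at a = 5.95: Pab(L + b)/(6LEI) = 334.7/EI
  relative rotation θ_0 = (58.41 + 334.7)/EI = 393.1/EI
A unit hogging moment at B produces rotation L₁/(3EI) + L₂/(3EI) = 5.167/EI.
Slope continuity at B: θ_0 = M_B·5.167/EI, so M_B = 393.1/5.167 = 76.08 kN·m (hogging).

M_B = 76.08 kN·m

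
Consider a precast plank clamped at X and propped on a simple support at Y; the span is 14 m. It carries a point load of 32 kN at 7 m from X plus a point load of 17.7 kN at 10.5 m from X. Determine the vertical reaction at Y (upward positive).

Release the roller at Y. Primary structure: cantilever fixed at X.
Downward deflection at the released point Y due to the loads:
  point load 32 at a = 7: Pa²(3L − a)/(6EI) = 9147/EI
  point load 17.7 at a = 10.5: Pa²(3L − a)/(6EI) = 10245/EI
  δ_0 = 19392/EI
Tip deflection under a unit load at Y: L³/(3EI) = 914.7/EI.
Compatibility at Y: δ_0 − R_Y·δ_{YY} = 0, so R_Y = 19392/914.7 = 21.2 kN.

R_Y = 21.2 kN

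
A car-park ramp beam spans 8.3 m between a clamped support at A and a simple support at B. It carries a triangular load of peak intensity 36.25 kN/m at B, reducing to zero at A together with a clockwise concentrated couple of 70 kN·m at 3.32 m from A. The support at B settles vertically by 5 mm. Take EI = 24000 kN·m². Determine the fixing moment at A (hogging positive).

Choose R_B as the redundant. The primary structure is the cantilever fixed at A.
Downward deflection at the released point B due to the loads:
  triangular load, peak 36.25 at the free end: 11w₀L⁴/(120EI) = 15770/EI
  clockwise couple 70 at a = 3.32: M₀a(2L − a)/(2EI) = 1543/EI
  δ_0 = 17313/EI
Tip deflection under a unit load at B: L³/(3EI) = 190.6/EI.
With EI = 24000 kN·m²: δ_0 = 0.72138 m and δ_{BB} = 0.007941 m/kN.
Compatibility — the beam at B must follow the support down by 0.005 m: δ_0 − R_B·δ_{BB} = 0.005, so R_B = (0.72138 − 0.005)/0.007941 = 90.21 kN.
Moment equilibrium about A: M_A = Σ(load moments about A) − R_B·L = 902.4 − 90.21×8.3 = 153.7 kN·m.

M_A = 153.7 kN·m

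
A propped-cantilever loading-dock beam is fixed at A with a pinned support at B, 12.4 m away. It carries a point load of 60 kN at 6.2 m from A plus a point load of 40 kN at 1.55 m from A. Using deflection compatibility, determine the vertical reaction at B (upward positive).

Take the reaction at B as the redundant and release it; the primary structure is a cantilever fixed at A.
Downward deflection at the released point B due to the loads:
  point load 60 at a = 6.2: Pa²(3L − a)/(6EI) = 11916/EI
  point load 40 at a = 1.55: Pa²(3L − a)/(6EI) = 571/EI
  δ_0 = 12487/EI
Flexibility coefficient — unit upward force at B: δ_{BB} = L³/(3EI) = 635.5/EI.
Compatibility at B: δ_0 − R_B·δ_{BB} = 0, so R_B = 12487/635.5 = 19.65 kN.

R_B = 19.65 kN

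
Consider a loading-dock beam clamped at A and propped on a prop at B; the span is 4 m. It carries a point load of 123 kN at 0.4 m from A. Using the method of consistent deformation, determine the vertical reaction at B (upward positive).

R_B = 1.784 kN

Take the reaction at B as the redundant and release it; the primary structure is a cantilever fixed at A.
Downward deflection at the released point B due to the loads:
  point load 123 at a = 0.4: Pa²(3L − a)/(6EI) = 38.05/EI
Flexibility coefficient — unit upward force at B: δ_{BB} = L³/(3EI) = 21.33/EI.
Compatibility at B: δ_0 − R_B·δ_{BB} = 0, so R_B = 38.05/21.33 = 1.784 kN.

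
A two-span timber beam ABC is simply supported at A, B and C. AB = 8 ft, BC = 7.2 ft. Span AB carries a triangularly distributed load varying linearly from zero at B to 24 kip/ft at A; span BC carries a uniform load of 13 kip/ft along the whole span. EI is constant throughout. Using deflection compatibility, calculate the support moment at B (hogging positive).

M_B = 87.06 kip·ft

Insert a hinge at B; M_B is the redundant, and each span becomes simply supported.
End slopes at the hinge B, treating each span as simply supported:
  span AB: triangular load, peak 24: 7w₀L³/(360EI) = 238.9/EI
  span BC: UDL 13: wL³/(24EI) = 202.2/EI
  relative rotation θ_0 = (238.9 + 202.2)/EI = 441.1/EI
A unit hogging moment at B produces rotation L₁/(3EI) + L₂/(3EI) = 5.067/EI.
Slope continuity at B: θ_0 = M_B·5.067/EI, so M_B = 441.1/5.067 = 87.06 kip·ft (hogging).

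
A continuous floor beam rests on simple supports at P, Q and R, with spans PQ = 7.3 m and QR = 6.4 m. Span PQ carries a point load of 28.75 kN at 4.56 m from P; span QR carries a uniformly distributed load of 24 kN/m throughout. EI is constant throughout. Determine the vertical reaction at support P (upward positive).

Insert a hinge at Q; M_Q is the redundant, and each span becomes simply supported.
Rotations at Q on the released spans (each span's end-slope, ×1/EI):
  span PQ: point load 28.75 at a = 4.56: Pab(L + a)/(6LEI) = 97.27/EI
  span QR: UDL 24: wL³/(24EI) = 262.1/EI
  relative rotation θ_0 = (97.27 + 262.1)/EI = 359.4/EI
A unit hogging moment at Q produces rotation L₁/(3EI) + L₂/(3EI) = 4.567/EI.
Compatibility: M_Q·(L₁+L₂)/(3EI) = θ_0, giving M_Q = 78.7 kN·m (hogging).
Span PQ, ΣM about P with M_Q applied at Q: R_Q^{PQ}·7.3 = 131.1 + 78.7, so R_Q^{PQ} = 28.74 kN and R_P = 28.75 − 28.74 = 0.009855 kN.

R_P = 0.009855 kN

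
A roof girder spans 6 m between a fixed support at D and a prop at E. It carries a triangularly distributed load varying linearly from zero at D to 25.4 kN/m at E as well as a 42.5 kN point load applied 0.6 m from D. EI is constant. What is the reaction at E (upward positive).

Release the roller at E. Primary structure: cantilever fixed at D.
Free-end deflection of the primary structure under the applied loading (downward +):
  triangular load, peak 25.4 at the free end: 11w₀L⁴/(120EI) = 3018/EI
  point load 42.5 at a = 0.6: Pa²(3L − a)/(6EI) = 44.37/EI
  δ_0 = 3062/EI
Flexibility coefficient — unit upward force at E: δ_{EE} = L³/(3EI) = 72/EI.
The prop prevents deflection at E: R_E = δ_0/δ_{EE} = 3062/72 = 42.53 kN.

R_E = 42.53 kN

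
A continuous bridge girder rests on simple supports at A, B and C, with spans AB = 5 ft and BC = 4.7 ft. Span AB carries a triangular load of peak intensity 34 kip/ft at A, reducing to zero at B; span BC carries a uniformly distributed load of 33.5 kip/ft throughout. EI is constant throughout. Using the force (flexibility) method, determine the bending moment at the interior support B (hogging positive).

Take M_B as the redundant. Released structure: two simple spans AB and BC with a hinge at B.
Rotations at B on the released spans (each span's end-slope, ×1/EI):
  span AB: triangular load, peak 34: 7w₀L³/(360EI) = 82.64/EI
  span BC: UDL 33.5: wL³/(24EI) = 144.9/EI
  relative rotation θ_0 = (82.64 + 144.9)/EI = 227.6/EI
A unit hogging moment at B produces rotation L₁/(3EI) + L₂/(3EI) = 3.233/EI.
Compatibility: M_B·(L₁+L₂)/(3EI) = θ_0, giving M_B = 70.38 kip·ft (hogging).

M_B = 70.38 kip·ft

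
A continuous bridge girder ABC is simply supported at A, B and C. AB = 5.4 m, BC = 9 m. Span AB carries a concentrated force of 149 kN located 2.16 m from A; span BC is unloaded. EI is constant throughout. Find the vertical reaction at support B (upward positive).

R_B = 74.62 kN

Take M_B as the redundant. Released structure: two simple spans AB and BC with a hinge at B.
Rotations at B on the released spans (each span's end-slope, ×1/EI):
  span AB: point load 149 at a = 2.16: Pab(L + a)/(6LEI) = 243.3/EI
  relative rotation θ_0 = (243.3 + 0)/EI = 243.3/EI
A unit hogging moment at B produces rotation L₁/(3EI) + L₂/(3EI) = 4.8/EI.
Slope continuity at B: θ_0 = M_B·4.8/EI, so M_B = 243.3/4.8 = 50.69 kN·m (hogging).
Span AB, ΣM about A with M_B applied at B: R_B^{AB}·5.4 = 321.8 + 50.69, so R_B^{AB} = 68.99 kN and R_A = 149 − 68.99 = 80.01 kN.
Span BC, ΣM about C: R_B^{BC}·9 = 0 + 50.69, so R_B^{BC} = 5.632 kN and R_C = 0 − 5.632 = -5.632 kN.
R_B = 68.99 + 5.632 = 74.62 kN.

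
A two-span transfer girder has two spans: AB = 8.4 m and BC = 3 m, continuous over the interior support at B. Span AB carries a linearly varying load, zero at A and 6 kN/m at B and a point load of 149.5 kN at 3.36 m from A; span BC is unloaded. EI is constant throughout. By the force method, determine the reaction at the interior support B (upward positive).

R_B = 156.3 kN

Insert a hinge at B; M_B is the redundant, and each span becomes simply supported.
Rotations at B on the released spans (each span's end-slope, ×1/EI):
  span AB: triangular load, peak 6: w₀L³/(45EI) = 79.03/EI
  span AB: point load 149.5 at a = 3.36: Pab(L + a)/(6LEI) = 590.7/EI
  relative rotation θ_0 = (669.8 + 0)/EI = 669.8/EI
A unit hogging moment at B produces rotation L₁/(3EI) + L₂/(3EI) = 3.8/EI.
Compatibility: M_B·(L₁+L₂)/(3EI) = θ_0, giving M_B = 176.3 kN·m (hogging).
Span AB, ΣM about A with M_B applied at B: R_B^{AB}·8.4 = 643.4 + 176.3, so R_B^{AB} = 97.58 kN and R_A = 174.7 − 97.58 = 77.12 kN.
Span BC, ΣM about C: R_B^{BC}·3 = 0 + 176.3, so R_B^{BC} = 58.75 kN and R_C = 0 − 58.75 = -58.75 kN.
R_B = 97.58 + 58.75 = 156.3 kN.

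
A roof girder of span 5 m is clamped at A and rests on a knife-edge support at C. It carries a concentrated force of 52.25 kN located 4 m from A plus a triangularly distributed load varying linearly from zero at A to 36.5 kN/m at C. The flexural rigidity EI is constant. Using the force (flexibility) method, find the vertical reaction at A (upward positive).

Remove the prop at C; the released (primary) structure is a cantilever built in at A.
Deflection at C on the released cantilever, summing each load's contribution:
  point load 52.25 at a = 4: Pa²(3L − a)/(6EI) = 1533/EI
  triangular load, peak 36.5 at the free end: 11w₀L⁴/(120EI) = 2091/EI
  δ_0 = 3624/EI
Flexibility coefficient — unit upward force at C: δ_{CC} = L³/(3EI) = 41.67/EI.
The prop prevents deflection at C: R_C = δ_0/δ_{CC} = 3624/41.67 = 86.97 kN.
Vertical equilibrium: R_A = ΣP − R_C = 143.5 − 86.97 = 56.53 kN.

R_A = 56.53 kN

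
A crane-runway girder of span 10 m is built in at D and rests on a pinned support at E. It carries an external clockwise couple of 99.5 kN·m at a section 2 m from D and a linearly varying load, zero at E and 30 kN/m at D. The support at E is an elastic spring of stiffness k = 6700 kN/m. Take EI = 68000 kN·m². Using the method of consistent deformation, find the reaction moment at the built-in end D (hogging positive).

Remove the prop at E; the released (primary) structure is a cantilever built in at D.
Primary-structure tip deflection at E by superposition:
  clockwise couple 99.5 at a = 2: M₀a(2L − a)/(2EI) = 1791/EI
  triangular load, peak 30 at the fixed end: w₀L⁴/(30EI) = 10000/EI
  δ_0 = 11791/EI
Tip deflection under a unit load at E: L³/(3EI) = 333.3/EI.
With EI = 68000 kN·m²: δ_0 = 0.1734 m and δ_{EE} = 0.004902 m/kN.
Compatibility — the spring shortens by R_E/k under the reaction it provides: δ_0 − R_E·δ_{EE} = R_E/k. With 1/k = 0.000149 m/kN, R_E = δ_0 / (δ_{EE} + 1/k) = 0.1734 / (0.004902 + 0.000149) = 34.33 kN.
Moment equilibrium about D: M_D = Σ(load moments about D) − R_E·L = 599.5 − 34.33×10 = 256.2 kN·m.

M_D = 256.2 kN·m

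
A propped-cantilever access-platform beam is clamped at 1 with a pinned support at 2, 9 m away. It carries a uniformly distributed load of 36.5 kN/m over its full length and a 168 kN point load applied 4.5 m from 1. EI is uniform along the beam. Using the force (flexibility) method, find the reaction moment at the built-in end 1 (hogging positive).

M_1 = 653.1 kN·m

Release the roller at 2. Primary structure: cantilever fixed at 1.
Free-end deflection of the primary structure under the applied loading (downward +):
  UDL 36.5: wL⁴/(8EI) = 29935/EI
  point load 168 at a = 4.5: Pa²(3L − a)/(6EI) = 12758/EI
  δ_0 = 42692/EI
Tip deflection under a unit load at 2: L³/(3EI) = 243/EI.
Compatibility at 2: δ_0 − R_2·δ_{22} = 0, so R_2 = 42692/243 = 175.7 kN.
Moment equilibrium about 1: M_1 = Σ(load moments about 1) − R_2·L = 2234 − 175.7×9 = 653.1 kN·m.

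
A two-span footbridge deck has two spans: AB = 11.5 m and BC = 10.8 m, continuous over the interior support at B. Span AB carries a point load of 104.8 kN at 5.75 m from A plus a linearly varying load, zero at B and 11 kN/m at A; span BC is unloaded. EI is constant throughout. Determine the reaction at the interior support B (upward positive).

R_B = 102.3 kN

Insert a hinge at B; M_B is the redundant, and each span becomes simply supported.
Rotations at B on the released spans (each span's end-slope, ×1/EI):
  span AB: point load 104.8 at a = 5.75: Pab(L + a)/(6LEI) = 866.2/EI
  span AB: triangular load, peak 11: 7w₀L³/(360EI) = 325.3/EI
  relative rotation θ_0 = (1192 + 0)/EI = 1192/EI
A unit hogging moment at B produces rotation L₁/(3EI) + L₂/(3EI) = 7.433/EI.
Slope continuity at B: θ_0 = M_B·7.433/EI, so M_B = 1192/7.433 = 160.3 kN·m (hogging).
Span AB, ΣM about A with M_B applied at B: R_B^{AB}·11.5 = 845.1 + 160.3, so R_B^{AB} = 87.42 kN and R_A = 168.1 − 87.42 = 80.63 kN.
Span BC, ΣM about C: R_B^{BC}·10.8 = 0 + 160.3, so R_B^{BC} = 14.84 kN and R_C = 0 − 14.84 = -14.84 kN.
R_B = 87.42 + 14.84 = 102.3 kN.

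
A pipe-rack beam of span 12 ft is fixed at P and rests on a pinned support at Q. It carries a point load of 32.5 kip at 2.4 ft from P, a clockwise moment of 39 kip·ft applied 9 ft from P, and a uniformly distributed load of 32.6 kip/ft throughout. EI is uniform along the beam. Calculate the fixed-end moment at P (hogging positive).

M_P = 627.1 kip·ft

Release the roller at Q. Primary structure: cantilever fixed at P.
Primary-structure tip deflection at Q by superposition:
  point load 32.5 at a = 2.4: Pa²(3L − a)/(6EI) = 1048/EI
  clockwise couple 39 at a = 9: M₀a(2L − a)/(2EI) = 2632/EI
  UDL 32.6: wL⁴/(8EI) = 84499/EI
  δ_0 = 88180/EI
Flexibility coefficient — unit upward force at Q: δ_{QQ} = L³/(3EI) = 576/EI.
Compatibility at Q: δ_0 − R_Q·δ_{QQ} = 0, so R_Q = 88180/576 = 153.1 kip.
Moment equilibrium about P: M_P = Σ(load moments about P) − R_Q·L = 2464 − 153.1×12 = 627.1 kip·ft.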